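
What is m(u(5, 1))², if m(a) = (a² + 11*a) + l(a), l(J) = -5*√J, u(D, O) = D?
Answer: 6525 - 800*√5 ≈ 4736.1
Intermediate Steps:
m(a) = a² - 5*√a + 11*a (m(a) = (a² + 11*a) - 5*√a = a² - 5*√a + 11*a)
m(u(5, 1))² = (5² - 5*√5 + 11*5)² = (25 - 5*√5 + 55)² = (80 - 5*√5)²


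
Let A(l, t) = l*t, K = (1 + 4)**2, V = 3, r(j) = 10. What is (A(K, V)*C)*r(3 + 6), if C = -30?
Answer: -22500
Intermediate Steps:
K = 25 (K = 5**2 = 25)
(A(K, V)*C)*r(3 + 6) = ((25*3)*(-30))*10 = (75*(-30))*10 = -2250*10 = -22500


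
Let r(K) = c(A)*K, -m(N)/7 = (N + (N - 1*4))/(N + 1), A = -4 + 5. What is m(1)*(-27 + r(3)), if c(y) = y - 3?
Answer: -231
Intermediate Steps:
A = 1
c(y) = -3 + y
m(N) = -7*(-4 + 2*N)/(1 + N) (m(N) = -7*(N + (N - 1*4))/(N + 1) = -7*(N + (N - 4))/(1 + N) = -7*(N + (-4 + N))/(1 + N) = -7*(-4 + 2*N)/(1 + N))
r(K) = -2*K (r(K) = (-3 + 1)*K = -2*K)
m(1)*(-27 + r(3)) = (14*(2 - 1*1)/(1 + 1))*(-27 - 2*3) = (14*(2 - 1)/2)*(-27 - 6) = (14*(½)*1)*(-33) = 7*(-33) = -231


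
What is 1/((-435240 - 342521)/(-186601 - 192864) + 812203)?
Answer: 379465/308203389156 ≈ 1.2312e-6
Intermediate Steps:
1/((-435240 - 342521)/(-186601 - 192864) + 812203) = 1/(-777761/(-379465) + 812203) = 1/(-777761*(-1/379465) + 812203) = 1/(777761/379465 + 812203) = 1/(308203389156/379465) = 379465/308203389156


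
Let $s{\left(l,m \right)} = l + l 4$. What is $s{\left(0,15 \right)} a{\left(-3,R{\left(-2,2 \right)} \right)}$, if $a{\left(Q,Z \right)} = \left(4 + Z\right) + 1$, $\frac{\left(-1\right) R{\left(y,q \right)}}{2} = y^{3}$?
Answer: $0$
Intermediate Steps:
$R{\left(y,q \right)} = - 2 y^{3}$
$s{\left(l,m \right)} = 5 l$ ($s{\left(l,m \right)} = l + 4 l = 5 l$)
$a{\left(Q,Z \right)} = 5 + Z$
$s{\left(0,15 \right)} a{\left(-3,R{\left(-2,2 \right)} \right)} = 5 \cdot 0 \left(5 - 2 \left(-2\right)^{3}\right) = 0 \left(5 - -16\right) = 0 \left(5 + 16\right) = 0 \cdot 21 = 0$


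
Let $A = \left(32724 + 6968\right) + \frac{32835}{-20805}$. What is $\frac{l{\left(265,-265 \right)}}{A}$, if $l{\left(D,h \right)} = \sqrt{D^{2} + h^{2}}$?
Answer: $\frac{73511 \sqrt{2}}{11010123} \approx 0.0094422$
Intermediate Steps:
$A = \frac{55050615}{1387}$ ($A = 39692 + 32835 \left(- \frac{1}{20805}\right) = 39692 - \frac{2189}{1387} = \frac{55050615}{1387} \approx 39690.0$)
$\frac{l{\left(265,-265 \right)}}{A} = \frac{\sqrt{265^{2} + \left(-265\right)^{2}}}{\frac{55050615}{1387}} = \sqrt{70225 + 70225} \cdot \frac{1387}{55050615} = \sqrt{140450} \cdot \frac{1387}{55050615} = 265 \sqrt{2} \cdot \frac{1387}{55050615} = \frac{73511 \sqrt{2}}{11010123}$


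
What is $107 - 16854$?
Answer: $-16747$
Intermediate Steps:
$107 - 16854 = -16747$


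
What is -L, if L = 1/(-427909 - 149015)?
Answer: 1/576924 ≈ 1.7333e-6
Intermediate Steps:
L = -1/576924 (L = 1/(-576924) = -1/576924 ≈ -1.7333e-6)
-L = -1*(-1/576924) = 1/576924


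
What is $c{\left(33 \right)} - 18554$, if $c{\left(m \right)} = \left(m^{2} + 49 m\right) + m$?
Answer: $-15815$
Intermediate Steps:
$c{\left(m \right)} = m^{2} + 50 m$
$c{\left(33 \right)} - 18554 = 33 \left(50 + 33\right) - 18554 = 33 \cdot 83 - 18554 = 2739 - 18554 = -15815$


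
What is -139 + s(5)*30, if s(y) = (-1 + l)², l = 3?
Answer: -19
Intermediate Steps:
s(y) = 4 (s(y) = (-1 + 3)² = 2² = 4)
-139 + s(5)*30 = -139 + 4*30 = -139 + 120 = -19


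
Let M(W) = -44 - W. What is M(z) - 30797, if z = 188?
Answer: -31029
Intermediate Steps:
M(z) - 30797 = (-44 - 1*188) - 30797 = (-44 - 188) - 30797 = -232 - 30797 = -31029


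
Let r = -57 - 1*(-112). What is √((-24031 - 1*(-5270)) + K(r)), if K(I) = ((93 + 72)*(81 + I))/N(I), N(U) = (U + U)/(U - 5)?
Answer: I*√8561 ≈ 92.526*I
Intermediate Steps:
r = 55 (r = -57 + 112 = 55)
N(U) = 2*U/(-5 + U) (N(U) = (2*U)/(-5 + U) = 2*U/(-5 + U))
K(I) = (-5 + I)*(13365 + 165*I)/(2*I) (K(I) = ((93 + 72)*(81 + I))/((2*I/(-5 + I))) = (165*(81 + I))*((-5 + I)/(2*I)) = (13365 + 165*I)*((-5 + I)/(2*I)) = (-5 + I)*(13365 + 165*I)/(2*I))
√((-24031 - 1*(-5270)) + K(r)) = √((-24031 - 1*(-5270)) + (165/2)*(-5 + 55)*(81 + 55)/55) = √((-24031 + 5270) + (165/2)*(1/55)*50*136) = √(-18761 + 10200) = √(-8561) = I*√8561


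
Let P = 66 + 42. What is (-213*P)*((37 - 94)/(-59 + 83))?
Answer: 109269/2 ≈ 54635.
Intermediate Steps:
P = 108
(-213*P)*((37 - 94)/(-59 + 83)) = (-213*108)*((37 - 94)/(-59 + 83)) = -(-1311228)/24 = -23004*(-19/8) = 109269/2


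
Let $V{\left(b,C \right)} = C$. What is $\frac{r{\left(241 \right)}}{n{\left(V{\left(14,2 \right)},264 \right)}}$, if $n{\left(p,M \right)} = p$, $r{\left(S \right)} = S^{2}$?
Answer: $\frac{58081}{2} \approx 29041.0$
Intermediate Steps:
$\frac{r{\left(241 \right)}}{n{\left(V{\left(14,2 \right)},264 \right)}} = \frac{241^{2}}{2} = 58081 \cdot \frac{1}{2} = \frac{58081}{2}$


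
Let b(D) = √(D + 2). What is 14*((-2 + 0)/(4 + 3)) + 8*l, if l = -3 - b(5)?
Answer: -28 - 8*√7 ≈ -49.166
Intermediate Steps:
b(D) = √(2 + D)
l = -3 - √7 (l = -3 - √(2 + 5) = -3 - √7 ≈ -5.6458)
14*((-2 + 0)/(4 + 3)) + 8*l = 14*((-2 + 0)/(4 + 3)) + 8*(-3 - √7) = 14*(-2/7) + (-24 - 8*√7) = -4 + (-24 - 8*√7) = -28 - 8*√7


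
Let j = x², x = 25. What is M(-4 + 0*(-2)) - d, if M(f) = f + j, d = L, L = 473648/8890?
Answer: 360503/635 ≈ 567.72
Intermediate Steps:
L = 33832/635 (L = 473648*(1/8890) = 33832/635 ≈ 53.279)
d = 33832/635 ≈ 53.279
j = 625 (j = 25² = 625)
M(f) = 625 + f (M(f) = f + 625 = 625 + f)
M(-4 + 0*(-2)) - d = (625 + (-4 + 0*(-2))) - 1*33832/635 = (625 + (-4 + 0)) - 33832/635 = (625 - 4) - 33832/635 = 621 - 33832/635 = 360503/635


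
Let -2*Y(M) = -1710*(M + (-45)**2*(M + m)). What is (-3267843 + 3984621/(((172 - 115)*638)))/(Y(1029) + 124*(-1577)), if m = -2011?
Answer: 39611464639/20601654208366 ≈ 0.0019227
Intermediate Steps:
Y(M) = -3481795125 + 1732230*M (Y(M) = -(-855)*(M + (-45)**2*(M - 2011)) = -(-855)*(M + 2025*(-2011 + M)) = -(-855)*(M + (-4072275 + 2025*M)) = -(-855)*(-4072275 + 2026*M) = -(6963590250 - 3464460*M)/2 = -3481795125 + 1732230*M)
(-3267843 + 3984621/(((172 - 115)*638)))/(Y(1029) + 124*(-1577)) = (-3267843 + 3984621/(((172 - 115)*638)))/((-3481795125 + 1732230*1029) + 124*(-1577)) = (-3267843 + 3984621/((57*638)))/((-3481795125 + 1782464670) - 195548) = (-3267843 + 3984621/36366)/(-1699330455 - 195548) = (-3267843 + 3984621*(1/36366))/(-1699526003) = (-3267843 + 1328207/12122)*(-1/1699526003) = -39611464639/12122*(-1/1699526003) = 39611464639/20601654208366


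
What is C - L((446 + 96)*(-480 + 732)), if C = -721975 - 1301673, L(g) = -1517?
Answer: -2022131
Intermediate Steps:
C = -2023648
C - L((446 + 96)*(-480 + 732)) = -2023648 - 1*(-1517) = -2023648 + 1517 = -2022131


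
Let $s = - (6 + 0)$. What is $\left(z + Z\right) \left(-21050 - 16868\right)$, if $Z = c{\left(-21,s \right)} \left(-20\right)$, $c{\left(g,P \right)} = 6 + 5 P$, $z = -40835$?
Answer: $1530180890$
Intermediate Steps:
$s = -6$ ($s = \left(-1\right) 6 = -6$)
$Z = 480$ ($Z = \left(6 + 5 \left(-6\right)\right) \left(-20\right) = \left(6 - 30\right) \left(-20\right) = \left(-24\right) \left(-20\right) = 480$)
$\left(z + Z\right) \left(-21050 - 16868\right) = \left(-40835 + 480\right) \left(-21050 - 16868\right) = \left(-40355\right) \left(-37918\right) = 1530180890$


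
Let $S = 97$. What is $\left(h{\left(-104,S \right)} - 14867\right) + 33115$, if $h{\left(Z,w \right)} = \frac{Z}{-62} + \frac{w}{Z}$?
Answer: $\frac{58833953}{3224} \approx 18249.0$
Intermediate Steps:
$h{\left(Z,w \right)} = - \frac{Z}{62} + \frac{w}{Z}$ ($h{\left(Z,w \right)} = Z \left(- \frac{1}{62}\right) + \frac{w}{Z} = - \frac{Z}{62} + \frac{w}{Z}$)
$\left(h{\left(-104,S \right)} - 14867\right) + 33115 = \left(\left(\left(- \frac{1}{62}\right) \left(-104\right) + \frac{97}{-104}\right) - 14867\right) + 33115 = \left(\left(\frac{52}{31} + 97 \left(- \frac{1}{104}\right)\right) - 14867\right) + 33115 = \left(\left(\frac{52}{31} - \frac{97}{104}\right) - 14867\right) + 33115 = \left(\frac{2401}{3224} - 14867\right) + 33115 = - \frac{47928807}{3224} + 33115 = \frac{58833953}{3224}$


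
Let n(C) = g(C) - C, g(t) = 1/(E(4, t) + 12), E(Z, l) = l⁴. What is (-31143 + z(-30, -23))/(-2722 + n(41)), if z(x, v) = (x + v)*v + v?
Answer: 84623424031/7807610798 ≈ 10.839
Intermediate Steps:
z(x, v) = v + v*(v + x) (z(x, v) = (v + x)*v + v = v*(v + x) + v = v + v*(v + x))
g(t) = 1/(12 + t⁴) (g(t) = 1/(t⁴ + 12) = 1/(12 + t⁴))
n(C) = 1/(12 + C⁴) - C
(-31143 + z(-30, -23))/(-2722 + n(41)) = (-31143 - 23*(1 - 23 - 30))/(-2722 + (1/(12 + 41⁴) - 1*41)) = (-31143 - 23*(-52))/(-2722 + (1/(12 + 2825761) - 41)) = (-31143 + 1196)/(-2722 + (1/2825773 - 41)) = -29947/(-2722 + (1/2825773 - 41)) = -29947/(-2722 - 115856692/2825773) = -29947/(-7807610798/2825773) = -29947*(-2825773/7807610798) = 84623424031/7807610798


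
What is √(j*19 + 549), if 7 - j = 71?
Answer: I*√667 ≈ 25.826*I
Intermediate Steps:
j = -64 (j = 7 - 1*71 = 7 - 71 = -64)
√(j*19 + 549) = √(-64*19 + 549) = √(-1216 + 549) = √(-667) = I*√667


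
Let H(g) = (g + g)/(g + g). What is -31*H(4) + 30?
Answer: -1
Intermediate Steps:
H(g) = 1 (H(g) = (2*g)/((2*g)) = (2*g)*(1/(2*g)) = 1)
-31*H(4) + 30 = -31*1 + 30 = -31 + 30 = -1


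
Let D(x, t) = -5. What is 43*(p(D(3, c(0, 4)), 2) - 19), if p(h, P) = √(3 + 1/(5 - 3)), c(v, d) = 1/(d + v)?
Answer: -817 + 43*√14/2 ≈ -736.55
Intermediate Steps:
p(h, P) = √14/2 (p(h, P) = √(3 + 1/2) = √(3 + ½) = √(7/2) = √14/2)
43*(p(D(3, c(0, 4)), 2) - 19) = 43*(√14/2 - 19) = 43*(-19 + √14/2) = -817 + 43*√14/2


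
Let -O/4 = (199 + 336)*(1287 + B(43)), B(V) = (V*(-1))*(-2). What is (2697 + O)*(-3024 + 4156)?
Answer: -3323012036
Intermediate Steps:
B(V) = 2*V (B(V) = -V*(-2) = 2*V)
O = -2938220 (O = -4*(199 + 336)*(1287 + 2*43) = -2140*(1287 + 86) = -2140*1373 = -4*734555 = -2938220)
(2697 + O)*(-3024 + 4156) = (2697 - 2938220)*(-3024 + 4156) = -2935523*1132 = -3323012036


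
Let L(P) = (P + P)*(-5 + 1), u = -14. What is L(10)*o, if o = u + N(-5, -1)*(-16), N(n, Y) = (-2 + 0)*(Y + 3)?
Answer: -4000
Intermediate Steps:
L(P) = -8*P (L(P) = (2*P)*(-4) = -8*P)
N(n, Y) = -6 - 2*Y (N(n, Y) = -2*(3 + Y) = -6 - 2*Y)
o = 50 (o = -14 + (-6 - 2*(-1))*(-16) = -14 + (-6 + 2)*(-16) = -14 - 4*(-16) = -14 + 64 = 50)
L(10)*o = -8*10*50 = -80*50 = -4000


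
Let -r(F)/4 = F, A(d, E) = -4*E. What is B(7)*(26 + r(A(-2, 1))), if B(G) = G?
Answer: 294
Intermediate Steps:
r(F) = -4*F
B(7)*(26 + r(A(-2, 1))) = 7*(26 - (-16)) = 7*(26 - 4*(-4)) = 7*(26 + 16) = 7*42 = 294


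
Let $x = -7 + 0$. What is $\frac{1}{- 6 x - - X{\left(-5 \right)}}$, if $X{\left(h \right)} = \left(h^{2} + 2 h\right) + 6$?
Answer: $\frac{1}{63} \approx 0.015873$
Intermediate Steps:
$x = -7$
$X{\left(h \right)} = 6 + h^{2} + 2 h$
$\frac{1}{- 6 x - - X{\left(-5 \right)}} = \frac{1}{\left(-6\right) \left(-7\right) + \left(\left(6 + \left(-5\right)^{2} + 2 \left(-5\right)\right) - 0\right)} = \frac{1}{42 + \left(\left(6 + 25 - 10\right) + 0\right)} = \frac{1}{42 + \left(21 + 0\right)} = \frac{1}{42 + 21} = \frac{1}{63}$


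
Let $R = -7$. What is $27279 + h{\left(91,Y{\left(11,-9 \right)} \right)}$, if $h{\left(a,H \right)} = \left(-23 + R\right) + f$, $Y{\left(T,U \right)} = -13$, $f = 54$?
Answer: $27303$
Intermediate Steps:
$h{\left(a,H \right)} = 24$ ($h{\left(a,H \right)} = \left(-23 - 7\right) + 54 = -30 + 54 = 24$)
$27279 + h{\left(91,Y{\left(11,-9 \right)} \right)} = 27279 + 24 = 27303$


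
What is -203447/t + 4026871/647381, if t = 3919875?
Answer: 15653123238818/2537652597375 ≈ 6.1684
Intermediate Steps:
-203447/t + 4026871/647381 = -203447/3919875 + 4026871/647381 = 15653123238818/2537652597375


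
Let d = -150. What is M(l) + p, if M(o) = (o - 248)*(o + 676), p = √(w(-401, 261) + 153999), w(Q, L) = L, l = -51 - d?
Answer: -115475 + 6*√4285 ≈ -1.1508e+5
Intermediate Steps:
l = 99 (l = -51 - 1*(-150) = -51 + 150 = 99)
p = 6*√4285 (p = √(261 + 153999) = √154260 = 6*√4285 ≈ 392.76)
M(o) = (-248 + o)*(676 + o)
M(l) + p = (-167648 + 99² + 428*99) + 6*√4285 = (-167648 + 9801 + 42372) + 6*√4285 = -115475 + 6*√4285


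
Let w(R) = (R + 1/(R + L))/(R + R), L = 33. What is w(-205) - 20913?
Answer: -1474749499/70520 ≈ -20913.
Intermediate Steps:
w(R) = (R + 1/(33 + R))/(2*R) (w(R) = (R + 1/(R + 33))/(R + R) = (R + 1/(33 + R))/((2*R)) = (R + 1/(33 + R))*(1/(2*R)) = (R + 1/(33 + R))/(2*R))
w(-205) - 20913 = (1/2)*(1 + (-205)**2 + 33*(-205))/(-205*(33 - 205)) - 20913 = (1/2)*(-1/205)*(1 + 42025 - 6765)/(-172) - 20913 = (1/2)*(-1/205)*(-1/172)*35261 - 20913 = 35261/70520 - 20913 = -1474749499/70520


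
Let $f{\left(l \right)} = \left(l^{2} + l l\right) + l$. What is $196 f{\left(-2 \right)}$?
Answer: $1176$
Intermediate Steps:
$f{\left(l \right)} = l + 2 l^{2}$ ($f{\left(l \right)} = \left(l^{2} + l^{2}\right) + l = 2 l^{2} + l = l + 2 l^{2}$)
$196 f{\left(-2 \right)} = 196 \left(- 2 \left(1 + 2 \left(-2\right)\right)\right) = 196 \left(- 2 \left(1 - 4\right)\right) = 196 \left(\left(-2\right) \left(-3\right)\right) = 196 \cdot 6 = 1176$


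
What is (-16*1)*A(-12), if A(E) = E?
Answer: 192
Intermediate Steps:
(-16*1)*A(-12) = -16*1*(-12) = -16*(-12) = 192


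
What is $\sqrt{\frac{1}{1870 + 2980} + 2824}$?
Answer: $\frac{\sqrt{2657101794}}{970} \approx 53.141$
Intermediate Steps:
$\sqrt{\frac{1}{1870 + 2980} + 2824} = \sqrt{\frac{1}{4850} + 2824} = \sqrt{\frac{13696401}{4850}} = \frac{\sqrt{2657101794}}{970}$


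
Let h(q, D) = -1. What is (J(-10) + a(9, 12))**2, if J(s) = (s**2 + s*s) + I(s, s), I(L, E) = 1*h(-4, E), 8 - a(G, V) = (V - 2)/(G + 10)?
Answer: 15389929/361 ≈ 42631.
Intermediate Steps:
a(G, V) = 8 - (-2 + V)/(10 + G) (a(G, V) = 8 - (V - 2)/(G + 10) = 8 - (-2 + V)/(10 + G))
I(L, E) = -1 (I(L, E) = 1*(-1) = -1)
J(s) = -1 + 2*s**2 (J(s) = (s**2 + s*s) - 1 = (s**2 + s**2) - 1 = 2*s**2 - 1 = -1 + 2*s**2)
(J(-10) + a(9, 12))**2 = ((-1 + 2*(-10)**2) + (82 - 1*12 + 8*9)/(10 + 9))**2 = ((-1 + 2*100) + (82 - 12 + 72)/19)**2 = ((-1 + 200) + (1/19)*142)**2 = (199 + 142/19)**2 = (3923/19)**2 = 15389929/361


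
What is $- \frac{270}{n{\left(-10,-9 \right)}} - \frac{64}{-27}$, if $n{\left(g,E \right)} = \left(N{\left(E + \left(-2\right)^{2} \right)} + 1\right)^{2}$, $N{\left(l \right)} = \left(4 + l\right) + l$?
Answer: $- \frac{1138}{135} \approx -8.4296$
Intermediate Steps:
$N{\left(l \right)} = 4 + 2 l$
$n{\left(g,E \right)} = \left(13 + 2 E\right)^{2}$ ($n{\left(g,E \right)} = \left(\left(4 + 2 \left(E + \left(-2\right)^{2}\right)\right) + 1\right)^{2} = \left(\left(4 + 2 \left(E + 4\right)\right) + 1\right)^{2} = \left(\left(4 + 2 \left(4 + E\right)\right) + 1\right)^{2} = \left(\left(4 + \left(8 + 2 E\right)\right) + 1\right)^{2} = \left(\left(12 + 2 E\right) + 1\right)^{2} = \left(13 + 2 E\right)^{2}$)
$- \frac{270}{n{\left(-10,-9 \right)}} - \frac{64}{-27} = - \frac{270}{\left(13 + 2 \left(-9\right)\right)^{2}} - \frac{64}{-27} = - \frac{270}{\left(13 - 18\right)^{2}} - - \frac{64}{27} = - \frac{270}{\left(-5\right)^{2}} + \frac{64}{27} = - \frac{270}{25} + \frac{64}{27} = \left(-270\right) \frac{1}{25} + \frac{64}{27} = - \frac{54}{5} + \frac{64}{27} = - \frac{1138}{135}$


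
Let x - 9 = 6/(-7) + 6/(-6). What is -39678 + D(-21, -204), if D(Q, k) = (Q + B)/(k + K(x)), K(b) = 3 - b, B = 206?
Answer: -57812141/1457 ≈ -39679.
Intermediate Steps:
x = 50/7 (x = 9 + (6/(-7) + 6/(-6)) = 9 + (6*(-⅐) + 6*(-⅙)) = 9 + (-6/7 - 1) = 9 - 13/7 = 50/7 ≈ 7.1429)
D(Q, k) = (206 + Q)/(-29/7 + k) (D(Q, k) = (Q + 206)/(k + (3 - 1*50/7)) = (206 + Q)/(k + (3 - 50/7)) = (206 + Q)/(k - 29/7) = (206 + Q)/(-29/7 + k))
-39678 + D(-21, -204) = -39678 + 7*(206 - 21)/(-29 + 7*(-204)) = -39678 + 7*185/(-29 - 1428) = -39678 + 7*185/(-1457) = -39678 + 7*(-1/1457)*185 = -39678 - 1295/1457 = -57812141/1457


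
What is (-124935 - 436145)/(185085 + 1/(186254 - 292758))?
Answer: -59757264320/19712292839 ≈ -3.0315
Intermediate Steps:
(-124935 - 436145)/(185085 + 1/(186254 - 292758)) = -561080/(185085 + 1/(-106504)) = -561080/(185085 - 1/106504) = -561080/19712292839/106504 = -561080*106504/19712292839 = -59757264320/19712292839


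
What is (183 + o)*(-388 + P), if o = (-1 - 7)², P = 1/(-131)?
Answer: -12554763/131 ≈ -95838.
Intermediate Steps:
P = -1/131 ≈ -0.0076336
o = 64 (o = (-8)² = 64)
(183 + o)*(-388 + P) = (183 + 64)*(-388 - 1/131) = 247*(-50829/131) = -12554763/131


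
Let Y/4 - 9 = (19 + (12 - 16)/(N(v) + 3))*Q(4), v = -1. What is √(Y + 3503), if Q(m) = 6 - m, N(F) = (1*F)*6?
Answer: √33315/3 ≈ 60.841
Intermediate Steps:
N(F) = 6*F (N(F) = F*6 = 6*F)
Y = 596/3 (Y = 36 + 4*((19 + (12 - 16)/(6*(-1) + 3))*(6 - 1*4)) = 36 + 4*((19 - 4/(-6 + 3))*(6 - 4)) = 36 + 4*((19 - 4/(-3))*2) = 36 + 4*((19 - 4*(-⅓))*2) = 36 + 4*((19 + 4/3)*2) = 36 + 4*((61/3)*2) = 36 + 4*(122/3) = 36 + 488/3 = 596/3 ≈ 198.67)
√(Y + 3503) = √(596/3 + 3503) = √(11105/3) = √33315/3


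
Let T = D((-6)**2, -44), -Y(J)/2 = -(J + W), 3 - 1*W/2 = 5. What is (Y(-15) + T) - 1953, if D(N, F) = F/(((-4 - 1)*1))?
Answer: -9911/5 ≈ -1982.2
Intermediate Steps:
W = -4 (W = 6 - 2*5 = 6 - 10 = -4)
D(N, F) = -F/5 (D(N, F) = F/((-5*1)) = F/(-5) = F*(-1/5) = -F/5)
Y(J) = -8 + 2*J (Y(J) = -(-2)*(J - 4) = -(-2)*(-4 + J) = -2*(4 - J) = -8 + 2*J)
T = 44/5 (T = -1/5*(-44) = 44/5 ≈ 8.8000)
(Y(-15) + T) - 1953 = ((-8 + 2*(-15)) + 44/5) - 1953 = ((-8 - 30) + 44/5) - 1953 = (-38 + 44/5) - 1953 = -146/5 - 1953 = -9911/5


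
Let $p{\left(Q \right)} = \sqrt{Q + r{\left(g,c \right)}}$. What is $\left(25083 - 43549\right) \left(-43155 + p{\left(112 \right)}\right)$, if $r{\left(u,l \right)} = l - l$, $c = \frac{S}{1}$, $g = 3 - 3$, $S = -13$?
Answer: $796900230 - 73864 \sqrt{7} \approx 7.967 \cdot 10^{8}$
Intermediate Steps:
$g = 0$ ($g = 3 - 3 = 0$)
$c = -13$ ($c = - \frac{13}{1} = \left(-13\right) 1 = -13$)
$r{\left(u,l \right)} = 0$
$p{\left(Q \right)} = \sqrt{Q}$ ($p{\left(Q \right)} = \sqrt{Q + 0} = \sqrt{Q}$)
$\left(25083 - 43549\right) \left(-43155 + p{\left(112 \right)}\right) = \left(25083 - 43549\right) \left(-43155 + \sqrt{112}\right) = - 18466 \left(-43155 + 4 \sqrt{7}\right) = 796900230 - 73864 \sqrt{7}$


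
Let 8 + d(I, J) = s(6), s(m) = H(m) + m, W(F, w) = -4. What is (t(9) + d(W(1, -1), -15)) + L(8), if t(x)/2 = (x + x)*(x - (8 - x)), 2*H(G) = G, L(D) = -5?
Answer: 356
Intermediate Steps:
H(G) = G/2
t(x) = 4*x*(-8 + 2*x) (t(x) = 2*((x + x)*(x - (8 - x))) = 2*((2*x)*(x + (-8 + x))) = 2*((2*x)*(-8 + 2*x)) = 2*(2*x*(-8 + 2*x)) = 4*x*(-8 + 2*x))
s(m) = 3*m/2 (s(m) = m/2 + m = 3*m/2)
d(I, J) = 1 (d(I, J) = -8 + (3/2)*6 = -8 + 9 = 1)
(t(9) + d(W(1, -1), -15)) + L(8) = (8*9*(-4 + 9) + 1) - 5 = (8*9*5 + 1) - 5 = (360 + 1) - 5 = 361 - 5 = 356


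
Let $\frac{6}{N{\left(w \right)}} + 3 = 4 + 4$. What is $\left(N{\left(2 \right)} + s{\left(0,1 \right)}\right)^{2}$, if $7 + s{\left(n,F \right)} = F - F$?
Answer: $\frac{841}{25} \approx 33.64$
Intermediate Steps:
$N{\left(w \right)} = \frac{6}{5}$ ($N{\left(w \right)} = \frac{6}{-3 + \left(4 + 4\right)} = \frac{6}{-3 + 8} = \frac{6}{5}$)
$s{\left(n,F \right)} = -7$ ($s{\left(n,F \right)} = -7 + \left(F - F\right) = -7 + 0 = -7$)
$\left(N{\left(2 \right)} + s{\left(0,1 \right)}\right)^{2} = \left(\frac{6}{5} - 7\right)^{2} = \left(- \frac{29}{5}\right)^{2} = \frac{841}{25}$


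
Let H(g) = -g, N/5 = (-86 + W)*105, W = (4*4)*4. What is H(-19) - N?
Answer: 11569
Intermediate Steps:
W = 64 (W = 16*4 = 64)
N = -11550 (N = 5*((-86 + 64)*105) = 5*(-22*105) = 5*(-2310) = -11550)
H(-19) - N = -1*(-19) - 1*(-11550) = 19 + 11550 = 11569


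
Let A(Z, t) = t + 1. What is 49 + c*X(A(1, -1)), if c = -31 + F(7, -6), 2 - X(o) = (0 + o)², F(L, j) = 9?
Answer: 5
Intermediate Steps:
A(Z, t) = 1 + t
X(o) = 2 - o² (X(o) = 2 - (0 + o)² = 2 - o²)
c = -22 (c = -31 + 9 = -22)
49 + c*X(A(1, -1)) = 49 - 22*(2 - (1 - 1)²) = 49 - 22*(2 - 1*0²) = 49 - 22*(2 - 1*0) = 49 - 22*(2 + 0) = 49 - 22*2 = 49 - 44 = 5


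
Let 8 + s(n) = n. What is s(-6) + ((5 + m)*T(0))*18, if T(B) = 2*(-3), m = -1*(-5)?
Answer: -1094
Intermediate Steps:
s(n) = -8 + n
m = 5
T(B) = -6
s(-6) + ((5 + m)*T(0))*18 = (-8 - 6) + ((5 + 5)*(-6))*18 = -14 + (10*(-6))*18 = -14 - 60*18 = -14 - 1080 = -1094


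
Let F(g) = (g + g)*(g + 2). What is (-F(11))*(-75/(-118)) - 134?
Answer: -18631/59 ≈ -315.78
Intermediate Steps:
F(g) = 2*g*(2 + g) (F(g) = (2*g)*(2 + g) = 2*g*(2 + g))
(-F(11))*(-75/(-118)) - 134 = (-2*11*(2 + 11))*(-75/(-118)) - 134 = (-2*11*13)*(-75*(-1/118)) - 134 = -1*286*(75/118) - 134 = -286*75/118 - 134 = -10725/59 - 134 = -18631/59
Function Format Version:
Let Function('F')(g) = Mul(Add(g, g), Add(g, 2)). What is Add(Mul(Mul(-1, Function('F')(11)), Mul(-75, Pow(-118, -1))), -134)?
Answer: Rational(-18631, 59) ≈ -315.78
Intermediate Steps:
Function('F')(g) = Mul(2, g, Add(2, g)) (Function('F')(g) = Mul(Mul(2, g), Add(2, g)) = Mul(2, g, Add(2, g)))
Add(Mul(Mul(-1, Function('F')(11)), Mul(-75, Pow(-118, -1))), -134) = Add(Mul(Mul(-1, Mul(2, 11, Add(2, 11))), Mul(-75, Pow(-118, -1))), -134) = Add(Mul(Mul(-1, Mul(2, 11, 13)), Mul(-75, Rational(-1, 118))), -134) = Add(Mul(Mul(-1, 286), Rational(75, 118)), -134) = Add(Mul(-286, Rational(75, 118)), -134) = Add(Rational(-10725, 59), -134) = Rational(-18631, 59)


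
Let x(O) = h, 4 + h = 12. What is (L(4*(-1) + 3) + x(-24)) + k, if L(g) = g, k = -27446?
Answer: -27439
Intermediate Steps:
h = 8 (h = -4 + 12 = 8)
x(O) = 8
(L(4*(-1) + 3) + x(-24)) + k = ((4*(-1) + 3) + 8) - 27446 = ((-4 + 3) + 8) - 27446 = (-1 + 8) - 27446 = 7 - 27446 = -27439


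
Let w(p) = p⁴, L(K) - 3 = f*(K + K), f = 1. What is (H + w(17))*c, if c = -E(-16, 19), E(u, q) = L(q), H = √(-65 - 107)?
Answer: -3424361 - 82*I*√43 ≈ -3.4244e+6 - 537.71*I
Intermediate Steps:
H = 2*I*√43 (H = √(-172) = 2*I*√43 ≈ 13.115*I)
L(K) = 3 + 2*K (L(K) = 3 + 1*(K + K) = 3 + 1*(2*K) = 3 + 2*K)
E(u, q) = 3 + 2*q
c = -41 (c = -(3 + 2*19) = -(3 + 38) = -1*41 = -41)
(H + w(17))*c = (2*I*√43 + 17⁴)*(-41) = (2*I*√43 + 83521)*(-41) = (83521 + 2*I*√43)*(-41) = -3424361 - 82*I*√43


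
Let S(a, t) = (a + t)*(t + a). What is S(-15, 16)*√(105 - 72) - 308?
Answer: -308 + √33 ≈ -302.26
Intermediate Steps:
S(a, t) = (a + t)² (S(a, t) = (a + t)*(a + t) = (a + t)²)
S(-15, 16)*√(105 - 72) - 308 = (-15 + 16)²*√(105 - 72) - 308 = 1²*√33 - 308 = 1*√33 - 308 = √33 - 308 = -308 + √33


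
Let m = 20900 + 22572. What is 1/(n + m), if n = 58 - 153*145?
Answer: 1/21345 ≈ 4.6849e-5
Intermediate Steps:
m = 43472
n = -22127 (n = 58 - 22185 = -22127)
1/(n + m) = 1/(-22127 + 43472) = 1/21345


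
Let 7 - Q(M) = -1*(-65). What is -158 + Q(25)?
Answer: -216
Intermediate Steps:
Q(M) = -58 (Q(M) = 7 - (-1)*(-65) = 7 - 1*65 = 7 - 65 = -58)
-158 + Q(25) = -158 - 58 = -216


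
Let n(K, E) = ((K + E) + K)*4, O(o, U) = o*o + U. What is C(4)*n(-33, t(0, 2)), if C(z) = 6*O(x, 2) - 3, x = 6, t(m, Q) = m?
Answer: -59400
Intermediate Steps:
O(o, U) = U + o² (O(o, U) = o² + U = U + o²)
C(z) = 225 (C(z) = 6*(2 + 6²) - 3 = 6*(2 + 36) - 3 = 6*38 - 3 = 228 - 3 = 225)
n(K, E) = 4*E + 8*K (n(K, E) = ((E + K) + K)*4 = (E + 2*K)*4 = 4*E + 8*K)
C(4)*n(-33, t(0, 2)) = 225*(4*0 + 8*(-33)) = 225*(0 - 264) = 225*(-264) = -59400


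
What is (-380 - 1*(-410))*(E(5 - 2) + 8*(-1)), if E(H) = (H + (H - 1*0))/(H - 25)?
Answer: -2730/11 ≈ -248.18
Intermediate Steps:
E(H) = 2*H/(-25 + H) (E(H) = (H + (H + 0))/(-25 + H) = (H + H)/(-25 + H) = (2*H)/(-25 + H) = 2*H/(-25 + H))
(-380 - 1*(-410))*(E(5 - 2) + 8*(-1)) = (-380 - 1*(-410))*(2*(5 - 2)/(-25 + (5 - 2)) + 8*(-1)) = (-380 + 410)*(2*3/(-25 + 3) - 8) = 30*(2*3/(-22) - 8) = 30*(2*3*(-1/22) - 8) = 30*(-3/11 - 8) = 30*(-91/11) = -2730/11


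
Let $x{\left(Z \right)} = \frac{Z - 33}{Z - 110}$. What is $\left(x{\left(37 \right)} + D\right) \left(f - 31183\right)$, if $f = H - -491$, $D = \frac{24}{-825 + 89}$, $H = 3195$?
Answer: $\frac{16140739}{6716} \approx 2403.3$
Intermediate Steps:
$D = - \frac{3}{92}$ ($D = \frac{24}{-736} = 24 \left(- \frac{1}{736}\right) = - \frac{3}{92} \approx -0.032609$)
$f = 3686$ ($f = 3195 - -491 = 3195 + 491 = 3686$)
$x{\left(Z \right)} = \frac{-33 + Z}{-110 + Z}$
$\left(x{\left(37 \right)} + D\right) \left(f - 31183\right) = \left(\frac{-33 + 37}{-110 + 37} - \frac{3}{92}\right) \left(3686 - 31183\right) = \left(\frac{1}{-73} \cdot 4 - \frac{3}{92}\right) \left(-27497\right) = \left(\left(- \frac{1}{73}\right) 4 - \frac{3}{92}\right) \left(-27497\right) = \left(- \frac{4}{73} - \frac{3}{92}\right) \left(-27497\right) = \left(- \frac{587}{6716}\right) \left(-27497\right) = \frac{16140739}{6716}$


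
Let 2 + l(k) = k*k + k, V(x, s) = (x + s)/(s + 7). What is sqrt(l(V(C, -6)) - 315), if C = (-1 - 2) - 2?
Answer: 3*I*sqrt(23) ≈ 14.387*I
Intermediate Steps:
C = -5 (C = -3 - 2 = -5)
V(x, s) = (s + x)/(7 + s)
l(k) = -2 + k + k**2 (l(k) = -2 + (k*k + k) = -2 + (k**2 + k) = -2 + (k + k**2) = -2 + k + k**2)
sqrt(l(V(C, -6)) - 315) = sqrt((-2 + (-6 - 5)/(7 - 6) + ((-6 - 5)/(7 - 6))**2) - 315) = sqrt((-2 - 11/1 + (-11/1)**2) - 315) = sqrt((-2 + 1*(-11) + (1*(-11))**2) - 315) = sqrt((-2 - 11 + (-11)**2) - 315) = sqrt((-2 - 11 + 121) - 315) = sqrt(108 - 315) = sqrt(-207) = 3*I*sqrt(23)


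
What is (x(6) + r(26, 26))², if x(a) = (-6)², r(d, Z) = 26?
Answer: 3844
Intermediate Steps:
x(a) = 36
(x(6) + r(26, 26))² = (36 + 26)² = 62² = 3844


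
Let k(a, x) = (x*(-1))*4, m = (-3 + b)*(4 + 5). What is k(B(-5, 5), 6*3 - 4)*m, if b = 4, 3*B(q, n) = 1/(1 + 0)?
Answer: -504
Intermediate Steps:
B(q, n) = ⅓ (B(q, n) = 1/(3*(1 + 0)) = (⅓)/1 = (⅓)*1 = ⅓)
m = 9 (m = (-3 + 4)*(4 + 5) = 1*9 = 9)
k(a, x) = -4*x (k(a, x) = -x*4 = -4*x)
k(B(-5, 5), 6*3 - 4)*m = -4*(6*3 - 4)*9 = -4*(18 - 4)*9 = -4*14*9 = -56*9 = -504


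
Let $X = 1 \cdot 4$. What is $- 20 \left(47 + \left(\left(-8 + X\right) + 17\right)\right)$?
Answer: $-1200$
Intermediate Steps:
$X = 4$
$- 20 \left(47 + \left(\left(-8 + X\right) + 17\right)\right) = - 20 \left(47 + \left(\left(-8 + 4\right) + 17\right)\right) = - 20 \left(47 + \left(-4 + 17\right)\right) = - 20 \left(47 + 13\right) = \left(-20\right) 60 = -1200$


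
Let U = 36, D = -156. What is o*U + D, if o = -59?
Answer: -2280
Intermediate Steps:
o*U + D = -59*36 - 156 = -2124 - 156 = -2280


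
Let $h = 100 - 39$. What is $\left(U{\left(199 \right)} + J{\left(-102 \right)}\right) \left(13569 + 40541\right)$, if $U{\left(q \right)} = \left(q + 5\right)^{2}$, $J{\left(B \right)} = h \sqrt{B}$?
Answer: $2251841760 + 3300710 i \sqrt{102} \approx 2.2518 \cdot 10^{9} + 3.3336 \cdot 10^{7} i$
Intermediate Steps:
$h = 61$ ($h = 100 - 39 = 61$)
$J{\left(B \right)} = 61 \sqrt{B}$
$U{\left(q \right)} = \left(5 + q\right)^{2}$
$\left(U{\left(199 \right)} + J{\left(-102 \right)}\right) \left(13569 + 40541\right) = \left(\left(5 + 199\right)^{2} + 61 \sqrt{-102}\right) \left(13569 + 40541\right) = \left(204^{2} + 61 i \sqrt{102}\right) 54110 = \left(41616 + 61 i \sqrt{102}\right) 54110 = 2251841760 + 3300710 i \sqrt{102}$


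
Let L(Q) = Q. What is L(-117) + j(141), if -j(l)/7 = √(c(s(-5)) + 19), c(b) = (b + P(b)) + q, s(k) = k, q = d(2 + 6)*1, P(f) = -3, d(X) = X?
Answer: -117 - 7*√19 ≈ -147.51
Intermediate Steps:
q = 8 (q = (2 + 6)*1 = 8*1 = 8)
c(b) = 5 + b (c(b) = (b - 3) + 8 = (-3 + b) + 8 = 5 + b)
j(l) = -7*√19 (j(l) = -7*√((5 - 5) + 19) = -7*√(0 + 19) = -7*√19)
L(-117) + j(141) = -117 - 7*√19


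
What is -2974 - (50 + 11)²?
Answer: -6695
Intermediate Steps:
-2974 - (50 + 11)² = -2974 - 1*61² = -2974 - 1*3721 = -2974 - 3721 = -6695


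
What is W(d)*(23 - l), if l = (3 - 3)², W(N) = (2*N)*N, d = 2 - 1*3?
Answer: 46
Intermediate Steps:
d = -1 (d = 2 - 3 = -1)
W(N) = 2*N²
l = 0 (l = 0² = 0)
W(d)*(23 - l) = (2*(-1)²)*(23 - 1*0) = (2*1)*(23 + 0) = 2*23 = 46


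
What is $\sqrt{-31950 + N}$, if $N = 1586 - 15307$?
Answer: $i \sqrt{45671} \approx 213.71 i$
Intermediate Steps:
$N = -13721$
$\sqrt{-31950 + N} = \sqrt{-31950 - 13721} = \sqrt{-45671} = i \sqrt{45671}$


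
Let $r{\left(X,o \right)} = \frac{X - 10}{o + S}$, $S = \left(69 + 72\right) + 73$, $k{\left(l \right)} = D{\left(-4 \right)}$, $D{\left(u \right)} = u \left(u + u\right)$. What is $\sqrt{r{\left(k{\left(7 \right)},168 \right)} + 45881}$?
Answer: $\frac{3 \sqrt{185976318}}{191} \approx 214.2$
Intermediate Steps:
$D{\left(u \right)} = 2 u^{2}$ ($D{\left(u \right)} = u 2 u = 2 u^{2}$)
$k{\left(l \right)} = 32$ ($k{\left(l \right)} = 2 \left(-4\right)^{2} = 2 \cdot 16 = 32$)
$S = 214$ ($S = 141 + 73 = 214$)
$r{\left(X,o \right)} = \frac{-10 + X}{214 + o}$ ($r{\left(X,o \right)} = \frac{X - 10}{o + 214} = \frac{-10 + X}{214 + o}$)
$\sqrt{r{\left(k{\left(7 \right)},168 \right)} + 45881} = \sqrt{\frac{-10 + 32}{214 + 168} + 45881} = \sqrt{\frac{1}{382} \cdot 22 + 45881} = \sqrt{\frac{11}{191} + 45881} = \sqrt{\frac{8763282}{191}} = \frac{3 \sqrt{185976318}}{191}$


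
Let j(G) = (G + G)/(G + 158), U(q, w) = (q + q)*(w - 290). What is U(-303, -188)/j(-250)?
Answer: 6662364/125 ≈ 53299.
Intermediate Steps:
U(q, w) = 2*q*(-290 + w) (U(q, w) = (2*q)*(-290 + w) = 2*q*(-290 + w))
j(G) = 2*G/(158 + G) (j(G) = (2*G)/(158 + G) = 2*G/(158 + G))
U(-303, -188)/j(-250) = (2*(-303)*(-290 - 188))/((2*(-250)/(158 - 250))) = (2*(-303)*(-478))/((2*(-250)/(-92))) = 289668/((2*(-250)*(-1/92))) = 289668/(125/23) = 289668*(23/125) = 6662364/125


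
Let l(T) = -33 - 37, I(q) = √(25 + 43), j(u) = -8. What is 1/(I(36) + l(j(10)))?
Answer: -35/2416 - √17/2416 ≈ -0.016193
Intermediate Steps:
I(q) = 2*√17 (I(q) = √68 = 2*√17)
l(T) = -70
1/(I(36) + l(j(10))) = 1/(2*√17 - 70) = 1/(-70 + 2*√17)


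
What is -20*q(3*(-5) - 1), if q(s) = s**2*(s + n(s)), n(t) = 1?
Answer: 76800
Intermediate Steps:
q(s) = s**2*(1 + s) (q(s) = s**2*(s + 1) = s**2*(1 + s))
-20*q(3*(-5) - 1) = -20*(3*(-5) - 1)**2*(1 + (3*(-5) - 1)) = -20*(-15 - 1)**2*(1 + (-15 - 1)) = -20*(-16)**2*(1 - 16) = -5120*(-15) = -20*(-3840) = 76800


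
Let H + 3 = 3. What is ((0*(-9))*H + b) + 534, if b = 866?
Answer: 1400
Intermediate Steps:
H = 0 (H = -3 + 3 = 0)
((0*(-9))*H + b) + 534 = ((0*(-9))*0 + 866) + 534 = (0*0 + 866) + 534 = (0 + 866) + 534 = 866 + 534 = 1400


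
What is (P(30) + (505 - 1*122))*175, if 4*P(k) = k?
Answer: 136675/2 ≈ 68338.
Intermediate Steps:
P(k) = k/4
(P(30) + (505 - 1*122))*175 = ((¼)*30 + (505 - 1*122))*175 = (15/2 + (505 - 122))*175 = (15/2 + 383)*175 = (781/2)*175 = 136675/2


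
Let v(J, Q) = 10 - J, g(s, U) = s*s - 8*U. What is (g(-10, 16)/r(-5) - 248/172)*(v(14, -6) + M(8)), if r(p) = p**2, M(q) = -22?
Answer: 71604/1075 ≈ 66.608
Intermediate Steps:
g(s, U) = s**2 - 8*U
(g(-10, 16)/r(-5) - 248/172)*(v(14, -6) + M(8)) = (((-10)**2 - 8*16)/((-5)**2) - 248/172)*((10 - 1*14) - 22) = ((100 - 128)/25 - 248*1/172)*((10 - 14) - 22) = (-28*1/25 - 62/43)*(-4 - 22) = (-28/25 - 62/43)*(-26) = -2754/1075*(-26) = 71604/1075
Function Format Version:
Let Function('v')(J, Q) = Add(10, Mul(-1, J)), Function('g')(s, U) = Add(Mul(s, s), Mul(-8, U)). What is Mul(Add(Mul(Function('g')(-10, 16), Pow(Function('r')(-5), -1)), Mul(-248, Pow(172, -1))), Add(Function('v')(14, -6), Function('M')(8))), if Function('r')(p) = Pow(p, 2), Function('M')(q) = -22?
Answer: Rational(71604, 1075) ≈ 66.608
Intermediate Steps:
Function('g')(s, U) = Add(Pow(s, 2), Mul(-8, U))
Mul(Add(Mul(Function('g')(-10, 16), Pow(Function('r')(-5), -1)), Mul(-248, Pow(172, -1))), Add(Function('v')(14, -6), Function('M')(8))) = Mul(Add(Mul(Add(Pow(-10, 2), Mul(-8, 16)), Pow(Pow(-5, 2), -1)), Mul(-248, Pow(172, -1))), Add(Add(10, Mul(-1, 14)), -22)) = Mul(Add(Mul(Add(100, -128), Pow(25, -1)), Mul(-248, Rational(1, 172))), Add(Add(10, -14), -22)) = Mul(Add(Mul(-28, Rational(1, 25)), Rational(-62, 43)), Add(-4, -22)) = Mul(Add(Rational(-28, 25), Rational(-62, 43)), -26) = Mul(Rational(-2754, 1075), -26) = Rational(71604, 1075)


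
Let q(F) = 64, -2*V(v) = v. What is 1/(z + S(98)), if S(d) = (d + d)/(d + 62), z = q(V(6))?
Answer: 40/2609 ≈ 0.015332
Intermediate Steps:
V(v) = -v/2
z = 64
S(d) = 2*d/(62 + d) (S(d) = (2*d)/(62 + d) = 2*d/(62 + d))
1/(z + S(98)) = 1/(64 + 2*98/(62 + 98)) = 1/(64 + 2*98/160) = 1/(64 + 2*98*(1/160)) = 1/(64 + 49/40) = 1/(2609/40) = 40/2609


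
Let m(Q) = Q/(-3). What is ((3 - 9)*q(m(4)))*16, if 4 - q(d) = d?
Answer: -512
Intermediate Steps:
m(Q) = -Q/3 (m(Q) = Q*(-1/3) = -Q/3)
q(d) = 4 - d
((3 - 9)*q(m(4)))*16 = ((3 - 9)*(4 - (-1)*4/3))*16 = -6*(4 - 1*(-4/3))*16 = -6*(4 + 4/3)*16 = -6*16/3*16 = -32*16 = -512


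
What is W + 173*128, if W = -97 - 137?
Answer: 21910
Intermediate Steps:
W = -234
W + 173*128 = -234 + 173*128 = -234 + 22144 = 21910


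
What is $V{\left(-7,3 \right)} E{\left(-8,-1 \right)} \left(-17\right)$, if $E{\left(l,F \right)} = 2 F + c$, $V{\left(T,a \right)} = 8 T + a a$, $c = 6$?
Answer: $3196$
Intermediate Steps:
$V{\left(T,a \right)} = a^{2} + 8 T$ ($V{\left(T,a \right)} = 8 T + a^{2} = a^{2} + 8 T$)
$E{\left(l,F \right)} = 6 + 2 F$ ($E{\left(l,F \right)} = 2 F + 6 = 6 + 2 F$)
$V{\left(-7,3 \right)} E{\left(-8,-1 \right)} \left(-17\right) = \left(3^{2} + 8 \left(-7\right)\right) \left(6 + 2 \left(-1\right)\right) \left(-17\right) = \left(9 - 56\right) \left(6 - 2\right) \left(-17\right) = \left(-47\right) 4 \left(-17\right) = \left(-188\right) \left(-17\right) = 3196$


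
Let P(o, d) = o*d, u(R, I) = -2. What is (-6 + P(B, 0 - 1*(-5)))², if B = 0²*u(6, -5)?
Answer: 36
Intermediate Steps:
B = 0 (B = 0²*(-2) = 0*(-2) = 0)
P(o, d) = d*o
(-6 + P(B, 0 - 1*(-5)))² = (-6 + (0 - 1*(-5))*0)² = (-6 + (0 + 5)*0)² = (-6 + 5*0)² = (-6 + 0)² = (-6)² = 36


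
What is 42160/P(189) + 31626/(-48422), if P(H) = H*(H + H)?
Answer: -54488293/864841131 ≈ -0.063004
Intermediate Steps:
P(H) = 2*H² (P(H) = H*(2*H) = 2*H²)
42160/P(189) + 31626/(-48422) = 42160/((2*189²)) + 31626/(-48422) = 42160/((2*35721)) + 31626*(-1/48422) = 42160/71442 - 15813/24211 = 42160*(1/71442) - 15813/24211 = 21080/35721 - 15813/24211 = -54488293/864841131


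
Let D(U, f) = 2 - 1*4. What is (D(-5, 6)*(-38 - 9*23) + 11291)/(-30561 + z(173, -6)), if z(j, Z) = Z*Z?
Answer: -357/925 ≈ -0.38595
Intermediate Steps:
D(U, f) = -2 (D(U, f) = 2 - 4 = -2)
z(j, Z) = Z**2
(D(-5, 6)*(-38 - 9*23) + 11291)/(-30561 + z(173, -6)) = (-2*(-38 - 9*23) + 11291)/(-30561 + (-6)**2) = (-2*(-38 - 207) + 11291)/(-30561 + 36) = (-2*(-245) + 11291)/(-30525) = (490 + 11291)*(-1/30525) = 11781*(-1/30525) = -357/925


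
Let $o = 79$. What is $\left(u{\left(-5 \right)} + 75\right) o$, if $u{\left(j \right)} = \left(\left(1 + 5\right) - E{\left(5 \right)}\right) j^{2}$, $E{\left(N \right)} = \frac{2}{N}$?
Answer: $16985$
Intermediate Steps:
$u{\left(j \right)} = \frac{28 j^{2}}{5}$ ($u{\left(j \right)} = \left(\left(1 + 5\right) - \frac{2}{5}\right) j^{2} = \left(6 - 2 \cdot \frac{1}{5}\right) j^{2} = \left(6 - \frac{2}{5}\right) j^{2} = \frac{28 j^{2}}{5}$)
$\left(u{\left(-5 \right)} + 75\right) o = \left(\frac{28 \left(-5\right)^{2}}{5} + 75\right) 79 = \left(\frac{28}{5} \cdot 25 + 75\right) 79 = \left(140 + 75\right) 79 = 215 \cdot 79 = 16985$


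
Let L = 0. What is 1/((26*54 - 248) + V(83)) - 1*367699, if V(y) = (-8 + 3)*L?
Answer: -425060043/1156 ≈ -3.6770e+5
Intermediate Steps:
V(y) = 0 (V(y) = (-8 + 3)*0 = -5*0 = 0)
1/((26*54 - 248) + V(83)) - 1*367699 = 1/((26*54 - 248) + 0) - 1*367699 = 1/((1404 - 248) + 0) - 367699 = 1/(1156 + 0) - 367699 = 1/1156 - 367699 = -425060043/1156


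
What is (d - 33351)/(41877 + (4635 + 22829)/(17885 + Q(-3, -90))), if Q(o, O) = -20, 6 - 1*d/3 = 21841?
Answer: -1766062440/748160069 ≈ -2.3605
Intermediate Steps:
d = -65505 (d = 18 - 3*21841 = 18 - 65523 = -65505)
(d - 33351)/(41877 + (4635 + 22829)/(17885 + Q(-3, -90))) = (-65505 - 33351)/(41877 + (4635 + 22829)/(17885 - 20)) = -98856/(41877 + 27464/17865) = -98856/748160069/17865 = -98856*17865/748160069 = -1766062440/748160069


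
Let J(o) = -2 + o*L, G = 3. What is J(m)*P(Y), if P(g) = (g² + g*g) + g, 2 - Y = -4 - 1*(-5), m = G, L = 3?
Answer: 21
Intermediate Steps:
m = 3
J(o) = -2 + 3*o (J(o) = -2 + o*3 = -2 + 3*o)
Y = 1 (Y = 2 - (-4 - 1*(-5)) = 2 - (-4 + 5) = 2 - 1*1 = 2 - 1 = 1)
P(g) = g + 2*g² (P(g) = (g² + g²) + g = 2*g² + g = g + 2*g²)
J(m)*P(Y) = (-2 + 3*3)*(1*(1 + 2*1)) = (-2 + 9)*(1*(1 + 2)) = 7*(1*3) = 7*3 = 21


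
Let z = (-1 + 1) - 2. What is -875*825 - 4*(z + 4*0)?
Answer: -721867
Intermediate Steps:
z = -2 (z = 0 - 2 = -2)
-875*825 - 4*(z + 4*0) = -875*825 - 4*(-2 + 4*0) = -721875 - 4*(-2 + 0) = -721875 - 4*(-2) = -721875 + 8 = -721867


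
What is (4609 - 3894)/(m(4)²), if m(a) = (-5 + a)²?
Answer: 715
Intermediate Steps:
(4609 - 3894)/(m(4)²) = (4609 - 3894)/(((-5 + 4)²)²) = 715/(((-1)²)²) = 715/(1²) = 715/1 = 715*1 = 715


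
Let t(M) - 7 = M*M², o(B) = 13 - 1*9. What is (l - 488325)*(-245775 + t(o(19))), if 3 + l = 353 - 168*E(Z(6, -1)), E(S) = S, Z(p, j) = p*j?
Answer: 119649739768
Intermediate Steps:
o(B) = 4 (o(B) = 13 - 9 = 4)
Z(p, j) = j*p
t(M) = 7 + M³ (t(M) = 7 + M*M² = 7 + M³)
l = 1358 (l = -3 + (353 - (-168)*6) = -3 + (353 - 168*(-6)) = -3 + (353 + 1008) = -3 + 1361 = 1358)
(l - 488325)*(-245775 + t(o(19))) = (1358 - 488325)*(-245775 + (7 + 4³)) = -486967*(-245775 + (7 + 64)) = -486967*(-245775 + 71) = -486967*(-245704) = 119649739768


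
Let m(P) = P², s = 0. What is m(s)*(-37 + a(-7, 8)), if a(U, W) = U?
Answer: 0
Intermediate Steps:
m(s)*(-37 + a(-7, 8)) = 0²*(-37 - 7) = 0*(-44) = 0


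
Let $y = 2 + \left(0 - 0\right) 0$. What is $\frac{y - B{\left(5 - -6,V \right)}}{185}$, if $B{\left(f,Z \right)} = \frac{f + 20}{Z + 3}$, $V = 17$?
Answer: $\frac{9}{3700} \approx 0.0024324$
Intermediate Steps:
$y = 2$ ($y = 2 + \left(0 + 0\right) 0 = 2 + 0 \cdot 0 = 2 + 0 = 2$)
$B{\left(f,Z \right)} = \frac{20 + f}{3 + Z}$
$\frac{y - B{\left(5 - -6,V \right)}}{185} = \frac{2 - \frac{20 + \left(5 - -6\right)}{3 + 17}}{185} = \left(2 - \frac{20 + \left(5 + 6\right)}{20}\right) \frac{1}{185} = \left(2 - \frac{20 + 11}{20}\right) \frac{1}{185} = \left(2 - \frac{1}{20} \cdot 31\right) \frac{1}{185} = \left(2 - \frac{31}{20}\right) \frac{1}{185} = \frac{9}{20} \cdot \frac{1}{185} = \frac{9}{3700}$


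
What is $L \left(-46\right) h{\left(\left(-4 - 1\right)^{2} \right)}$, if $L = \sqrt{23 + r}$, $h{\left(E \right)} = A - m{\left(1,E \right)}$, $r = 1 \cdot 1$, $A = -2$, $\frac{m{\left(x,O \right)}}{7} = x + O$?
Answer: $16928 \sqrt{6} \approx 41465.0$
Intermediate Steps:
$m{\left(x,O \right)} = 7 O + 7 x$ ($m{\left(x,O \right)} = 7 \left(x + O\right) = 7 \left(O + x\right) = 7 O + 7 x$)
$r = 1$
$h{\left(E \right)} = -9 - 7 E$ ($h{\left(E \right)} = -2 - \left(7 E + 7 \cdot 1\right) = -2 - \left(7 E + 7\right) = -2 - \left(7 + 7 E\right) = -9 - 7 E$)
$L = 2 \sqrt{6}$ ($L = \sqrt{23 + 1} = \sqrt{24} = 2 \sqrt{6} \approx 4.899$)
$L \left(-46\right) h{\left(\left(-4 - 1\right)^{2} \right)} = 2 \sqrt{6} \left(-46\right) \left(-9 - 7 \left(-4 - 1\right)^{2}\right) = - 92 \sqrt{6} \left(-9 - 7 \left(-5\right)^{2}\right) = - 92 \sqrt{6} \left(-9 - 175\right) = - 92 \sqrt{6} \left(-184\right) = 16928 \sqrt{6}$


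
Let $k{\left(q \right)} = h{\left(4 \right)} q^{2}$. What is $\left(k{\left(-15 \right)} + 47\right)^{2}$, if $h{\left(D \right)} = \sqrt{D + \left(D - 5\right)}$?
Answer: $154084 + 21150 \sqrt{3} \approx 1.9072 \cdot 10^{5}$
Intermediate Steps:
$h{\left(D \right)} = \sqrt{-5 + 2 D}$ ($h{\left(D \right)} = \sqrt{D + \left(D - 5\right)} = \sqrt{D + \left(-5 + D\right)} = \sqrt{-5 + 2 D}$)
$k{\left(q \right)} = \sqrt{3} q^{2}$ ($k{\left(q \right)} = \sqrt{-5 + 2 \cdot 4} q^{2} = \sqrt{-5 + 8} q^{2} = \sqrt{3} q^{2}$)
$\left(k{\left(-15 \right)} + 47\right)^{2} = \left(\sqrt{3} \left(-15\right)^{2} + 47\right)^{2} = \left(\sqrt{3} \cdot 225 + 47\right)^{2} = \left(225 \sqrt{3} + 47\right)^{2} = \left(47 + 225 \sqrt{3}\right)^{2}$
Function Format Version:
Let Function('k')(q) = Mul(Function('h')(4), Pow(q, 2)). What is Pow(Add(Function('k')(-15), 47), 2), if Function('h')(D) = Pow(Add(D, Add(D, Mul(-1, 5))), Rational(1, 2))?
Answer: Add(154084, Mul(21150, Pow(3, Rational(1, 2)))) ≈ 1.9072e+5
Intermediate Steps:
Function('h')(D) = Pow(Add(-5, Mul(2, D)), Rational(1, 2)) (Function('h')(D) = Pow(Add(D, Add(D, -5)), Rational(1, 2)) = Pow(Add(D, Add(-5, D)), Rational(1, 2)) = Pow(Add(-5, Mul(2, D)), Rational(1, 2)))
Function('k')(q) = Mul(Pow(3, Rational(1, 2)), Pow(q, 2)) (Function('k')(q) = Mul(Pow(Add(-5, Mul(2, 4)), Rational(1, 2)), Pow(q, 2)) = Mul(Pow(Add(-5, 8), Rational(1, 2)), Pow(q, 2)) = Mul(Pow(3, Rational(1, 2)), Pow(q, 2)))
Pow(Add(Function('k')(-15), 47), 2) = Pow(Add(Mul(Pow(3, Rational(1, 2)), Pow(-15, 2)), 47), 2) = Pow(Add(Mul(Pow(3, Rational(1, 2)), 225), 47), 2) = Pow(Add(Mul(225, Pow(3, Rational(1, 2))), 47), 2) = Pow(Add(47, Mul(225, Pow(3, Rational(1, 2)))), 2)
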